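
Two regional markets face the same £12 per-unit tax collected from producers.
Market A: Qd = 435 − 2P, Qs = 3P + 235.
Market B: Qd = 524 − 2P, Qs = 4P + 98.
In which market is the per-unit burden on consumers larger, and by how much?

Market B, by £0.8.

Market A: pre-tax P* = £40, Q* = 355; post-tax Q = 340.6; per-unit burden on consumers = £7.2.
Market B: pre-tax P* = £71, Q* = 382; post-tax Q = 366; per-unit burden on consumers = £8.
Difference: £7.2 vs £8 → market B is larger by £0.8.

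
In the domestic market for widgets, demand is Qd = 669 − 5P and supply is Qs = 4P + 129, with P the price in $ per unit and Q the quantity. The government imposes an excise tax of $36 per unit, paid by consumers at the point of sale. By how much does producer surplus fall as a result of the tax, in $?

Producer surplus falls by $6580.

Before the tax: set 669 − 5P = 4P + 129 → P* = $60, Q* = 369.
With the tax collected from consumers, demand (in seller-price terms) shifts: Qd = 669 − 5(P + 36).
New equilibrium: consumers pay $76, suppliers receive $40, Q = 289. (Wedge: Pb − Ps = 36.)
ΔPS is the trapezoid between Q = 289 and Q = 369 of height $20: ½ · (369 + 289) · 20 = $6580.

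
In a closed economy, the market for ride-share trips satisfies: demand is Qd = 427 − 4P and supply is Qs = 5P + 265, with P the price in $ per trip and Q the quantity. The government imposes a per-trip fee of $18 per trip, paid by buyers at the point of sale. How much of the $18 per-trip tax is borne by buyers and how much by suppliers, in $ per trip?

Buyers bear $10 per trip; suppliers bear $8 per trip.

Without the tax, 427 − 4P = 5P + 265 gives 9P = 162, so P* = $18 and Q* = 355.
With the tax collected from buyers, demand (in seller-price terms) shifts: Qd = 427 − 4(P + 18).
Solving gives Q = 315 with buyers paying $28 and suppliers receiving $10 (the $18 wedge).
Burden on buyers: $10; on suppliers: $8. (They sum to $18.)
The less price-elastic side of the market bears the larger share of a per-unit tax.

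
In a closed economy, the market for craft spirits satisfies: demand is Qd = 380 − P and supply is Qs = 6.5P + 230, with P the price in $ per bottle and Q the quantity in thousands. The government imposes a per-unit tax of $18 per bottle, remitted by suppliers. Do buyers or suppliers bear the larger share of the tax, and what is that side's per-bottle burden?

Before the tax: set 380 − P = 6.5P + 230 → P* = $20, Q* = 360.
With the tax collected from suppliers, supply shifts: Qs = 6.5(P − 18) + 230.
Solving gives Q = 344.4 with buyers paying $35.6 and suppliers receiving $17.6 (the $18 wedge).
Per-bottle burden: buyers $15.6, suppliers $2.4.
Buyers take the larger share because demand is less price-elastic here (demand slope 1 vs supply slope 6.5).

Buyers bear the larger share: $15.6 per bottle.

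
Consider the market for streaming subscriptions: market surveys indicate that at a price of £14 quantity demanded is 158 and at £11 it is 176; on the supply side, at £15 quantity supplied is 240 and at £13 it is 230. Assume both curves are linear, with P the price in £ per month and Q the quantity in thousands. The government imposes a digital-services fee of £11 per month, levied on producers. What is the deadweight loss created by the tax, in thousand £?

Demand slope: (176 − 158)/(11 − 14) = -6, so Qd = 242 − 6P.
Supply slope: (230 − 240)/(13 − 15) = 5, so Qs = 5P + 165.
Before the tax: set 242 − 6P = 5P + 165 → P* = £7, Q* = 200.
With the tax collected from producers, supply shifts: Qs = 5(P − 11) + 165.
Solving gives Q = 170 with buyers paying £12 and producers receiving £1 (the £11 wedge).
Quantity falls by |ΔQ| = |200 − 170| = 30.
DWL = ½ · t · |ΔQ| = ½ · 11 · 30 = £165.

Deadweight loss = £165 thousand.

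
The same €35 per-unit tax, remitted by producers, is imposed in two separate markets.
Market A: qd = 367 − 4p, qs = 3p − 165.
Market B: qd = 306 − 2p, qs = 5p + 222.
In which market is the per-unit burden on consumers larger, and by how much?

Market B, by €10.

Market A: pre-tax p* = €76, q* = 63; post-tax q = 3; per-unit burden on consumers = €15.
Market B: pre-tax p* = €12, q* = 282; post-tax q = 232; per-unit burden on consumers = €25.
Difference: €15 vs €25 → market B is larger by €10.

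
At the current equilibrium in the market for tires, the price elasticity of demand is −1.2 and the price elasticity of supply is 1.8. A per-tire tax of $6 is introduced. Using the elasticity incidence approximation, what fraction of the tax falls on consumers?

Incidence ratio: consumers' share ≈ εs / (εs + |εd|) = 1.8 / (1.8 + 1.2) = 0.6.
Supply is the more elastic side, so consumers bear the larger share.

Consumers' share ≈ 0.6.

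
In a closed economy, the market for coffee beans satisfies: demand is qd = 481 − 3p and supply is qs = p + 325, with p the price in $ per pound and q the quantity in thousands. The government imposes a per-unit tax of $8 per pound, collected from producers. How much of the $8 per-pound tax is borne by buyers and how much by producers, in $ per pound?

Before the tax: set 481 − 3p = p + 325 → p* = $39, q* = 364.
With the tax collected from producers, supply shifts: qs = (p − 8) + 325.
New equilibrium: buyers pay $41, producers receive $33, q = 358. (Wedge: pb − ps = 8.)
Burden on buyers: $2; on producers: $6. (They sum to $8.)

Buyers bear $2 per pound; producers bear $6 per pound.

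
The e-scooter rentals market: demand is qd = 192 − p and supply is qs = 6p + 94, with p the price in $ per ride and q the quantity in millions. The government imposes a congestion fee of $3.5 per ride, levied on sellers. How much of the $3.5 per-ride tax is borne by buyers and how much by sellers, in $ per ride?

Before the tax: set 192 − p = 6p + 94 → p* = $14, q* = 178.
With the tax collected from sellers, supply shifts: qs = 6(p − 3.5) + 94.
New equilibrium: buyers pay $17, sellers receive $13.5, q = 175. (Wedge: pb − ps = 3.5.)
Burden on buyers: $3; on sellers: $0.5. (They sum to $3.5.)
The less price-elastic side of the market bears the larger share of a per-unit tax.

Buyers bear $3 per ride; sellers bear $0.5 per ride.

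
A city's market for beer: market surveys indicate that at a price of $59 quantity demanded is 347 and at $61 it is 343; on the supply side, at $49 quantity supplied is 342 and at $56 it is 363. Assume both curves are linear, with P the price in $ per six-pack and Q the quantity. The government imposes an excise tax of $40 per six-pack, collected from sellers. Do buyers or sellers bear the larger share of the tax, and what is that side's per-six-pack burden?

Buyers bear the larger share: $24 per six-pack.

Demand slope: (343 − 347)/(61 − 59) = -2, so Qd = 465 − 2P.
Supply slope: (363 − 342)/(56 − 49) = 3, so Qs = 3P + 195.
Before the tax: set 465 − 2P = 3P + 195 → P* = $54, Q* = 357.
With the tax collected from sellers, supply shifts: Qs = 3(P − 40) + 195.
New equilibrium: buyers pay $78, sellers receive $38, Q = 309. (Wedge: Pb − Ps = 40.)
Per-six-pack burden: buyers $24, sellers $16.
Buyers take the larger share because demand is less price-elastic here (demand slope 2 vs supply slope 3).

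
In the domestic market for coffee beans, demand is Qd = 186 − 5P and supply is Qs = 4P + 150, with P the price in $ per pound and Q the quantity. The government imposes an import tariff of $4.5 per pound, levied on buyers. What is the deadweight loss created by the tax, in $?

Deadweight loss = $22.5.

Before the tax: set 186 − 5P = 4P + 150 → P* = $4, Q* = 166.
With the tax collected from buyers, demand (in seller-price terms) shifts: Qd = 186 − 5(P + 4.5).
New equilibrium: buyers pay $6, sellers receive $1.5, Q = 156. (Wedge: Pb − Ps = 4.5.)
Quantity falls by |ΔQ| = |166 − 156| = 10.
DWL = ½ · t · |ΔQ| = ½ · 4.5 · 10 = $22.5.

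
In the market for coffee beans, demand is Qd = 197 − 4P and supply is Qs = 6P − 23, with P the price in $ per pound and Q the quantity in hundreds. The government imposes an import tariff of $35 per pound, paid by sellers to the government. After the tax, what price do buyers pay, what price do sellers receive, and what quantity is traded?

Buyers pay $43; sellers receive $8; quantity = 25.

Before the tax: set 197 − 4P = 6P − 23 → P* = $22, Q* = 109.
With the tax collected from sellers, supply shifts: Qs = 6(P − 35) − 23.
New equilibrium: buyers pay $43, sellers receive $8, Q = 25. (Wedge: Pb − Ps = 35.)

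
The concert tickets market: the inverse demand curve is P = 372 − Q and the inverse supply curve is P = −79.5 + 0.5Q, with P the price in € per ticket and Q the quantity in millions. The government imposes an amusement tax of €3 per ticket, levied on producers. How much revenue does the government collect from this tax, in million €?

Tax revenue = €897 million.

Rewrite in direct form: Qd = 372 − P and Qs = 2P + 159.
Without the tax, 372 − P = 2P + 159 gives 3P = 213, so P* = €71 and Q* = 301.
With the tax collected from producers, supply shifts: Qs = 2(P − 3) + 159.
New equilibrium: buyers pay €73, producers receive €70, Q = 299. (Wedge: Pb − Ps = 3.)
Revenue = t · Q = 3 · 299 = €897.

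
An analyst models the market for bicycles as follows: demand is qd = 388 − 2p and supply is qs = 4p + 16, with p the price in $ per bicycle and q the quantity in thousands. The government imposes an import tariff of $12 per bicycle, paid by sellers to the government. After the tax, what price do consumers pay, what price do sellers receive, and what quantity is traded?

Consumers pay $70; sellers receive $58; quantity = 248.

Without the tax, 388 − 2p = 4p + 16 gives 6p = 372, so p* = $62 and q* = 264.
With the tax collected from sellers, supply shifts: qs = 4(p − 12) + 16.
Solving gives q = 248 with consumers paying $70 and sellers receiving $58 (the $12 wedge).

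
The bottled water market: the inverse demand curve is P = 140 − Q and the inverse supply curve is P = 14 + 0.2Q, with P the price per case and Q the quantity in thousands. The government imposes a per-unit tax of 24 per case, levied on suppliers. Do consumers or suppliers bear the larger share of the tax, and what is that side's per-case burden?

Consumers bear the larger share: 20 per case.

Rewrite in direct form: Qd = 140 − P and Qs = 5P − 70.
Before the tax: set 140 − P = 5P − 70 → P* = 35, Q* = 105.
With the tax collected from suppliers, supply shifts: Qs = 5(P − 24) − 70.
Solving gives Q = 85 with consumers paying 55 and suppliers receiving 31 (the 24 wedge).
Per-case burden: consumers 20, suppliers 4.
Consumers take the larger share because demand is less price-elastic here (demand slope 1 vs supply slope 5).
The less price-elastic side of the market bears the larger share of a per-unit tax.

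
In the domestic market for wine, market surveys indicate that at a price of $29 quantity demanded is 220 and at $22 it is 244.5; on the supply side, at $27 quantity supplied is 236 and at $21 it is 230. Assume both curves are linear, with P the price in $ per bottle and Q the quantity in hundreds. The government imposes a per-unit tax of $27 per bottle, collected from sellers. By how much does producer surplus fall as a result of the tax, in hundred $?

Demand slope: (244.5 − 220)/(22 − 29) = -3.5, so Qd = 321.5 − 3.5P.
Supply slope: (230 − 236)/(21 − 27) = 1, so Qs = P + 209.
Without the tax, 321.5 − 3.5P = P + 209 gives 4.5P = 112.5, so P* = $25 and Q* = 234.
With the tax collected from sellers, supply shifts: Qs = (P − 27) + 209.
New equilibrium: buyers pay $31, sellers receive $4, Q = 213. (Wedge: Pb − Ps = 27.)
ΔPS is the trapezoid between Q = 213 and Q = 234 of height $21: ½ · (234 + 213) · 21 = $4693.5.

Producer surplus falls by $4693.5 hundred.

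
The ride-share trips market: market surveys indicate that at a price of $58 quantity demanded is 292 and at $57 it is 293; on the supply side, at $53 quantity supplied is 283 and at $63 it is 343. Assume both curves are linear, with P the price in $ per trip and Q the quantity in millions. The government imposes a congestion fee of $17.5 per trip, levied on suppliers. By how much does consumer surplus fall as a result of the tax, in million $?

Demand slope: (293 − 292)/(57 − 58) = -1, so Qd = 350 − P.
Supply slope: (343 − 283)/(63 − 53) = 6, so Qs = 6P − 35.
Before the tax: set 350 − P = 6P − 35 → P* = $55, Q* = 295.
With the tax collected from suppliers, supply shifts: Qs = 6(P − 17.5) − 35.
New equilibrium: buyers pay $70, suppliers receive $52.5, Q = 280. (Wedge: Pb − Ps = 17.5.)
ΔCS is the trapezoid between Q = 280 and Q = 295 of height $15: ½ · (295 + 280) · 15 = $4312.5.

Consumer surplus falls by $4312.5 million.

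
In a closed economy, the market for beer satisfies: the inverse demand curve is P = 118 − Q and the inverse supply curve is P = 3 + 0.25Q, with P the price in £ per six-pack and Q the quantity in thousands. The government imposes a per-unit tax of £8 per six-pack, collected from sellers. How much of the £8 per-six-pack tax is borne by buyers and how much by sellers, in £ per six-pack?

Inverting to Q(P) form: Qd = 118 − P; Qs = 4P − 12.
Without the tax, 118 − P = 4P − 12 gives 5P = 130, so P* = £26 and Q* = 92.
With the tax collected from sellers, supply shifts: Qs = 4(P − 8) − 12.
Solving gives Q = 85.6 with buyers paying £32.4 and sellers receiving £24.4 (the £8 wedge).
Burden on buyers: £6.4; on sellers: £1.6. (They sum to £8.)

Buyers bear £6.4 per six-pack; sellers bear £1.6 per six-pack.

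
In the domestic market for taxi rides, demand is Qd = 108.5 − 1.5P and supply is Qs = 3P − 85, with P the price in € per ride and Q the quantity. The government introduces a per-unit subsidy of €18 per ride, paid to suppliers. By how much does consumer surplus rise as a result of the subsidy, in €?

Before the subsidy: set 108.5 − 1.5P = 3P − 85 → P* = €43, Q* = 44.
With a per-unit subsidy paid to suppliers, each receives P + 18 per unit sold, so supply becomes Qs = 3(P + 18) − 85.
New equilibrium: consumers pay €31, suppliers receive €49, Q = 62. (Wedge: Pb − Ps = −18.)
ΔCS is the trapezoid between Q = 62 and Q = 44 of height €12: ½ · (44 + 62) · 12 = €636.

Consumer surplus rises by €636.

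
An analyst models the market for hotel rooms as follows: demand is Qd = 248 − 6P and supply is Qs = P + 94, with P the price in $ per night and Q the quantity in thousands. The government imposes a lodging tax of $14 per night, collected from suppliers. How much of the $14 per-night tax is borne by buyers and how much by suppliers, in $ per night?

Without the tax, 248 − 6P = P + 94 gives 7P = 154, so P* = $22 and Q* = 116.
With the tax collected from suppliers, supply shifts: Qs = (P − 14) + 94.
New equilibrium: buyers pay $24, suppliers receive $10, Q = 104. (Wedge: Pb − Ps = 14.)
Burden on buyers: $2; on suppliers: $12. (They sum to $14.)

Buyers bear $2 per night; suppliers bear $12 per night.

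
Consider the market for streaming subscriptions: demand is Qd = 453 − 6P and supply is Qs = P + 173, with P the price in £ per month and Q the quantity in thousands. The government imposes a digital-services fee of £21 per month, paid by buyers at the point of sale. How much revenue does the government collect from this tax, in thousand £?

Tax revenue = £4095 thousand.

Before the tax: set 453 − 6P = P + 173 → P* = £40, Q* = 213.
With the tax collected from buyers, demand (in seller-price terms) shifts: Qd = 453 − 6(P + 21).
New equilibrium: buyers pay £43, sellers receive £22, Q = 195. (Wedge: Pb − Ps = 21.)
Revenue = t · Q = 21 · 195 = £4095.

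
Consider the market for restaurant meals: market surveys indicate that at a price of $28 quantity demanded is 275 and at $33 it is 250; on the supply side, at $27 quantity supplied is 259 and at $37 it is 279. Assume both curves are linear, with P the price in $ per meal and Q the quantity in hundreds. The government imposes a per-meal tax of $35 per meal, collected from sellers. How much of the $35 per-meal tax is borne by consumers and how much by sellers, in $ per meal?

Demand slope: (250 − 275)/(33 − 28) = -5, so Qd = 415 − 5P.
Supply slope: (279 − 259)/(37 − 27) = 2, so Qs = 2P + 205.
Without the tax, 415 − 5P = 2P + 205 gives 7P = 210, so P* = $30 and Q* = 265.
With the tax collected from sellers, supply shifts: Qs = 2(P − 35) + 205.
Solving gives Q = 215 with consumers paying $40 and sellers receiving $5 (the $35 wedge).
Burden on consumers: $10; on sellers: $25. (They sum to $35.)

Consumers bear $10 per meal; sellers bear $25 per meal.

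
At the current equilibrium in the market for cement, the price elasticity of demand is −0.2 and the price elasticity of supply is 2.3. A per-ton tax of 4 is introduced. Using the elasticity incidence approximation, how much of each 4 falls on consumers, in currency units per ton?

Incidence ratio: consumers' share ≈ εs / (εs + |εd|) = 2.3 / (2.3 + 0.2) = 0.92.
So consumers bear ≈ 0.92 × 4 = 3.68; suppliers bear 0.32.

Consumers bear ≈ 3.68 per ton.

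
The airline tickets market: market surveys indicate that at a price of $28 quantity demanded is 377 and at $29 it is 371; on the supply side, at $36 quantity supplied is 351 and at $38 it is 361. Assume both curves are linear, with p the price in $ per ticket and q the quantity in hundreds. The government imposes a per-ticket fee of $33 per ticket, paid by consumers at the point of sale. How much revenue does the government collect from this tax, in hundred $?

Demand slope: (371 − 377)/(29 − 28) = -6, so qd = 545 − 6p.
Supply slope: (361 − 351)/(38 − 36) = 5, so qs = 5p + 171.
Before the tax: set 545 − 6p = 5p + 171 → p* = $34, q* = 341.
With the tax collected from consumers, demand (in seller-price terms) shifts: qd = 545 − 6(p + 33).
Solving gives q = 251 with consumers paying $49 and sellers receiving $16 (the $33 wedge).
Revenue = t · Q = 33 · 251 = $8283.

Tax revenue = $8283 hundred.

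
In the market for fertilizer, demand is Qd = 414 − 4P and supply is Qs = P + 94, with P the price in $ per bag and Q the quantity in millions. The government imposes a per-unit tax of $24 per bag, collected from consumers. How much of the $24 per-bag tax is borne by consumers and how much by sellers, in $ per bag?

Without the tax, 414 − 4P = P + 94 gives 5P = 320, so P* = $64 and Q* = 158.
With the tax collected from consumers, demand (in seller-price terms) shifts: Qd = 414 − 4(P + 24).
New equilibrium: consumers pay $68.8, sellers receive $44.8, Q = 138.8. (Wedge: Pb − Ps = 24.)
Burden on consumers: $4.8; on sellers: $19.2. (They sum to $24.)
The less price-elastic side of the market bears the larger share of a per-unit tax.

Consumers bear $4.8 per bag; sellers bear $19.2 per bag.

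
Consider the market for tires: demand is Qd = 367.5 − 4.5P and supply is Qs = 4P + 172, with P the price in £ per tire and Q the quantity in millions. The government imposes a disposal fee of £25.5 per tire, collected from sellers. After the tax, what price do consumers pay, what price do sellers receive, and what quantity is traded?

Before the tax: set 367.5 − 4.5P = 4P + 172 → P* = £23, Q* = 264.
With the tax collected from sellers, supply shifts: Qs = 4(P − 25.5) + 172.
Solving gives Q = 210 with consumers paying £35 and sellers receiving £9.5 (the £25.5 wedge).

Consumers pay £35; sellers receive £9.5; quantity = 210.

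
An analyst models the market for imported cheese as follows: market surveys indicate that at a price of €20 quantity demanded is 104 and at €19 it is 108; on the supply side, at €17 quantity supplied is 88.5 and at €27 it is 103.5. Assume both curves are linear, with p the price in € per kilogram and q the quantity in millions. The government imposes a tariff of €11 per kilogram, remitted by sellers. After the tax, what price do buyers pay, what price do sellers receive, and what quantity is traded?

Buyers pay €25; sellers receive €14; quantity = 84.

Demand slope: (108 − 104)/(19 − 20) = -4, so qd = 184 − 4p.
Supply slope: (103.5 − 88.5)/(27 − 17) = 1.5, so qs = 1.5p + 63.
Before the tax: set 184 − 4p = 1.5p + 63 → p* = €22, q* = 96.
With the tax collected from sellers, supply shifts: qs = 1.5(p − 11) + 63.
New equilibrium: buyers pay €25, sellers receive €14, q = 84. (Wedge: pb − ps = 11.)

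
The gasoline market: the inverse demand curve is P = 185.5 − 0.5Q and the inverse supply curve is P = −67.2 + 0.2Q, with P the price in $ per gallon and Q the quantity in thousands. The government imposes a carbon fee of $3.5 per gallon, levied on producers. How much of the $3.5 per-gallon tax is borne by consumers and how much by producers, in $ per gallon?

Consumers bear $2.5 per gallon; producers bear $1 per gallon.

Inverting to Q(P) form: Qd = 371 − 2P; Qs = 5P + 336.
Before the tax: set 371 − 2P = 5P + 336 → P* = $5, Q* = 361.
With the tax collected from producers, supply shifts: Qs = 5(P − 3.5) + 336.
New equilibrium: consumers pay $7.5, producers receive $4, Q = 356. (Wedge: Pb − Ps = 3.5.)
Burden on consumers: $2.5; on producers: $1. (They sum to $3.5.)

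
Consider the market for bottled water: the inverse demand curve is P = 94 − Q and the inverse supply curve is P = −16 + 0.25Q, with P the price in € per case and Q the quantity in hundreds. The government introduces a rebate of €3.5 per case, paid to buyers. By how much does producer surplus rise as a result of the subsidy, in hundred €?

Inverting to Q(P) form: Qd = 94 − P; Qs = 4P + 64.
Without the subsidy, 94 − P = 4P + 64 gives 5P = 30, so P* = €6 and Q* = 88.
With a per-unit subsidy paid to buyers, each effectively pays P − 3.5, so demand becomes Qd = 94 − (P − 3.5).
Solving gives Q = 90.8 with buyers paying €3.2 and sellers receiving €6.7 (the €3.5 wedge).
ΔPS is the trapezoid between Q = 90.8 and Q = 88 of height €0.7: ½ · (88 + 90.8) · 0.7 = €62.58.

Producer surplus rises by €62.58 hundred.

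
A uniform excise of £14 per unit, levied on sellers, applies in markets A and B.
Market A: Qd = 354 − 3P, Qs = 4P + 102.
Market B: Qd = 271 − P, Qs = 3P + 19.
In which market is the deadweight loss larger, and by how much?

Market A: pre-tax P* = £36, Q* = 246; post-tax Q = 222; deadweight loss = £168.
Market B: pre-tax P* = £63, Q* = 208; post-tax Q = 197.5; deadweight loss = £73.5.
Difference: £168 vs £73.5 → market A is larger by £94.5.

Market A, by £94.5.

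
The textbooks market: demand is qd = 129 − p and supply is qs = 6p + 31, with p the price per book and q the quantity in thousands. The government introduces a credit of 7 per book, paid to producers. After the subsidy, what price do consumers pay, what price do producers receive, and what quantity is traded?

Without the subsidy, 129 − p = 6p + 31 gives 7p = 98, so p* = 14 and q* = 115.
With a per-unit subsidy paid to producers, each receives p + 7 per unit sold, so supply becomes qs = 6(p + 7) + 31.
Solving gives q = 121 with consumers paying 8 and producers receiving 15 (the 7 wedge).

Consumers pay 8; producers receive 15; quantity = 121.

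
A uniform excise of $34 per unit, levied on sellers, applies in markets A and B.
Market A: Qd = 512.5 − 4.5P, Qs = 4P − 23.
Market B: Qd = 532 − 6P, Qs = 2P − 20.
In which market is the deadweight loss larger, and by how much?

Market A: pre-tax P* = $63, Q* = 229; post-tax Q = 157; deadweight loss = $1224.
Market B: pre-tax P* = $69, Q* = 118; post-tax Q = 67; deadweight loss = $867.
Difference: $1224 vs $867 → market A is larger by $357.

Market A, by $357.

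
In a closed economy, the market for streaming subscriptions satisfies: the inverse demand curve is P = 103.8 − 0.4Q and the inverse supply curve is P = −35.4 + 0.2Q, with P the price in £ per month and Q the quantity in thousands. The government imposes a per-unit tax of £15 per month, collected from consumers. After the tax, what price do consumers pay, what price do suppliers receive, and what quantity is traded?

Consumers pay £21; suppliers receive £6; quantity = 207.

Inverting to Q(P) form: Qd = 259.5 − 2.5P; Qs = 5P + 177.
Before the tax: set 259.5 − 2.5P = 5P + 177 → P* = £11, Q* = 232.
With the tax collected from consumers, demand (in seller-price terms) shifts: Qd = 259.5 − 2.5(P + 15).
New equilibrium: consumers pay £21, suppliers receive £6, Q = 207. (Wedge: Pb − Ps = 15.)
The less price-elastic side of the market bears the larger share of a per-unit tax.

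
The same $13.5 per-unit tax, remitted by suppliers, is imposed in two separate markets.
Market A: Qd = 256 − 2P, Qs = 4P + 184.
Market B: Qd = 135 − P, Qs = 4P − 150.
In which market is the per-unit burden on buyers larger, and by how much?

Market A: pre-tax P* = $12, Q* = 232; post-tax Q = 214; per-unit burden on buyers = $9.
Market B: pre-tax P* = $57, Q* = 78; post-tax Q = 67.2; per-unit burden on buyers = $10.8.
Difference: $9 vs $10.8 → market B is larger by $1.8.

Market B, by $1.8.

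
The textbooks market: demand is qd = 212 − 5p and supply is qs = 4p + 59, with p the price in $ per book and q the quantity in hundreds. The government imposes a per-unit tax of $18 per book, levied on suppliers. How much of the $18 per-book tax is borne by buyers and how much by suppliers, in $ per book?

Before the tax: set 212 − 5p = 4p + 59 → p* = $17, q* = 127.
With the tax collected from suppliers, supply shifts: qs = 4(p − 18) + 59.
Solving gives q = 87 with buyers paying $25 and suppliers receiving $7 (the $18 wedge).
Burden on buyers: $8; on suppliers: $10. (They sum to $18.)
The less price-elastic side of the market bears the larger share of a per-unit tax.

Buyers bear $8 per book; suppliers bear $10 per book.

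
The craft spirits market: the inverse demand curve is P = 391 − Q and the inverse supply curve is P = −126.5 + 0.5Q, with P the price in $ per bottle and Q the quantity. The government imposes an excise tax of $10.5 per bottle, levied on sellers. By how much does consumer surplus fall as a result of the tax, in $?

Consumer surplus falls by $2390.5.

Inverting to Q(P) form: Qd = 391 − P; Qs = 2P + 253.
Before the tax: set 391 − P = 2P + 253 → P* = $46, Q* = 345.
With the tax collected from sellers, supply shifts: Qs = 2(P − 10.5) + 253.
New equilibrium: buyers pay $53, sellers receive $42.5, Q = 338. (Wedge: Pb − Ps = 10.5.)
ΔCS is the trapezoid between Q = 338 and Q = 345 of height $7: ½ · (345 + 338) · 7 = $2390.5.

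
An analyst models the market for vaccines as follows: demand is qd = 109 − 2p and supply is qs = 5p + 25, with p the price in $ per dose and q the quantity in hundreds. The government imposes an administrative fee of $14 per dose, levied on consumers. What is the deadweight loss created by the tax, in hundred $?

Deadweight loss = $140 hundred.

Before the tax: set 109 − 2p = 5p + 25 → p* = $12, q* = 85.
With the tax collected from consumers, demand (in seller-price terms) shifts: qd = 109 − 2(p + 14).
New equilibrium: consumers pay $22, suppliers receive $8, q = 65. (Wedge: pb − ps = 14.)
Quantity falls by |ΔQ| = |85 − 65| = 20.
DWL = ½ · t · |ΔQ| = ½ · 14 · 20 = $140.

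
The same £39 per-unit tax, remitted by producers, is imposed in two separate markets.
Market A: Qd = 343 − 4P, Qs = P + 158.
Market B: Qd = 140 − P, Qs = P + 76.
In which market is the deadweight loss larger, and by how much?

Market A: pre-tax P* = £37, Q* = 195; post-tax Q = 163.8; deadweight loss = £608.4.
Market B: pre-tax P* = £32, Q* = 108; post-tax Q = 88.5; deadweight loss = £380.25.
Difference: £608.4 vs £380.25 → market A is larger by £228.15.

Market A, by £228.15.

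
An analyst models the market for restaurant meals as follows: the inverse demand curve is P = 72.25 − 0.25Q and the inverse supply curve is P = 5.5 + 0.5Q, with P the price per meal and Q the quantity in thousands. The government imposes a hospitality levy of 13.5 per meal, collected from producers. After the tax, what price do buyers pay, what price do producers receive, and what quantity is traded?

Rewrite in direct form: Qd = 289 − 4P and Qs = 2P − 11.
Before the tax: set 289 − 4P = 2P − 11 → P* = 50, Q* = 89.
With the tax collected from producers, supply shifts: Qs = 2(P − 13.5) − 11.
New equilibrium: buyers pay 54.5, producers receive 41, Q = 71. (Wedge: Pb − Ps = 13.5.)

Buyers pay 54.5; producers receive 41; quantity = 71.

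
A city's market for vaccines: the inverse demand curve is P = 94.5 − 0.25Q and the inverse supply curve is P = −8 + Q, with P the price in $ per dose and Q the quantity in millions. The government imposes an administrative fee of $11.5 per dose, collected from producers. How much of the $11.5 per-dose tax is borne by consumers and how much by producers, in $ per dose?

Inverting to Q(P) form: Qd = 378 − 4P; Qs = P + 8.
Before the tax: set 378 − 4P = P + 8 → P* = $74, Q* = 82.
With the tax collected from producers, supply shifts: Qs = (P − 11.5) + 8.
Solving gives Q = 72.8 with consumers paying $76.3 and producers receiving $64.8 (the $11.5 wedge).
Burden on consumers: $2.3; on producers: $9.2. (They sum to $11.5.)
The less price-elastic side of the market bears the larger share of a per-unit tax.

Consumers bear $2.3 per dose; producers bear $9.2 per dose.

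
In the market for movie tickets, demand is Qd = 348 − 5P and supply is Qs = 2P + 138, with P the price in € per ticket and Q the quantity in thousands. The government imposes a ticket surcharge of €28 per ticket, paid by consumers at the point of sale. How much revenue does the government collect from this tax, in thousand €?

Tax revenue = €4424 thousand.

Before the tax: set 348 − 5P = 2P + 138 → P* = €30, Q* = 198.
With the tax collected from consumers, demand (in seller-price terms) shifts: Qd = 348 − 5(P + 28).
Solving gives Q = 158 with consumers paying €38 and suppliers receiving €10 (the €28 wedge).
Revenue = t · Q = 28 · 158 = €4424.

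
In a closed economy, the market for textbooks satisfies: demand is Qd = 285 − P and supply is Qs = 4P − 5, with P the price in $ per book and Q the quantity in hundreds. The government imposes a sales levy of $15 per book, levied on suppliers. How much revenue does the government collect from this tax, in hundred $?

Without the tax, 285 − P = 4P − 5 gives 5P = 290, so P* = $58 and Q* = 227.
With the tax collected from suppliers, supply shifts: Qs = 4(P − 15) − 5.
New equilibrium: buyers pay $70, suppliers receive $55, Q = 215. (Wedge: Pb − Ps = 15.)
Revenue = t · Q = 15 · 215 = $3225.

Tax revenue = $3225 hundred.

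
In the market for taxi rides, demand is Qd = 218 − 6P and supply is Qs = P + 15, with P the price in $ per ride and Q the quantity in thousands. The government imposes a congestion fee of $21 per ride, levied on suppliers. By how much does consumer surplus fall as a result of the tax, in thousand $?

Before the tax: set 218 − 6P = P + 15 → P* = $29, Q* = 44.
With the tax collected from suppliers, supply shifts: Qs = (P − 21) + 15.
Solving gives Q = 26 with consumers paying $32 and suppliers receiving $11 (the $21 wedge).
ΔCS is the trapezoid between Q = 26 and Q = 44 of height $3: ½ · (44 + 26) · 3 = $105.

Consumer surplus falls by $105 thousand.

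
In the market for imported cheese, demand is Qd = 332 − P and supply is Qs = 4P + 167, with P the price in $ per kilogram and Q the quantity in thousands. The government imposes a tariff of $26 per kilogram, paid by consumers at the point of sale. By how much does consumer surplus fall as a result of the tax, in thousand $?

Consumer surplus falls by $6002.88 thousand.

Without the tax, 332 − P = 4P + 167 gives 5P = 165, so P* = $33 and Q* = 299.
With the tax collected from consumers, demand (in seller-price terms) shifts: Qd = 332 − (P + 26).
Solving gives Q = 278.2 with consumers paying $53.8 and suppliers receiving $27.8 (the $26 wedge).
ΔCS is the trapezoid between Q = 278.2 and Q = 299 of height $20.8: ½ · (299 + 278.2) · 20.8 = $6002.88.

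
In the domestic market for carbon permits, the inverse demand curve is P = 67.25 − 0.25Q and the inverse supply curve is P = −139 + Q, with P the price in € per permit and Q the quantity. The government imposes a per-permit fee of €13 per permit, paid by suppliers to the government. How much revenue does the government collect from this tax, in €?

Inverting to Q(P) form: Qd = 269 − 4P; Qs = P + 139.
Before the tax: set 269 − 4P = P + 139 → P* = €26, Q* = 165.
With the tax collected from suppliers, supply shifts: Qs = (P − 13) + 139.
Solving gives Q = 154.6 with buyers paying €28.6 and suppliers receiving €15.6 (the €13 wedge).
Revenue = t · Q = 13 · 154.6 = €2009.8.

Tax revenue = €2009.8.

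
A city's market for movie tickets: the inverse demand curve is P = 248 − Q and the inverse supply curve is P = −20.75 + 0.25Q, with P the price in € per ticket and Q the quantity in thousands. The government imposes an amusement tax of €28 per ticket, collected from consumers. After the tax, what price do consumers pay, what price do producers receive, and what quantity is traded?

Rewrite in direct form: Qd = 248 − P and Qs = 4P + 83.
Without the tax, 248 − P = 4P + 83 gives 5P = 165, so P* = €33 and Q* = 215.
With the tax collected from consumers, demand (in seller-price terms) shifts: Qd = 248 − (P + 28).
New equilibrium: consumers pay €55.4, producers receive €27.4, Q = 192.6. (Wedge: Pb − Ps = 28.)
The less price-elastic side of the market bears the larger share of a per-unit tax.

Consumers pay €55.4; producers receive €27.4; quantity = 192.6.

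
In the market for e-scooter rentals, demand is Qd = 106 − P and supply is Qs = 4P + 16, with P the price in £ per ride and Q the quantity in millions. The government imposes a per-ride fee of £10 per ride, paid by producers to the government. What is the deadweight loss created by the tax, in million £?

Before the tax: set 106 − P = 4P + 16 → P* = £18, Q* = 88.
With the tax collected from producers, supply shifts: Qs = 4(P − 10) + 16.
New equilibrium: consumers pay £26, producers receive £16, Q = 80. (Wedge: Pb − Ps = 10.)
Quantity falls by |ΔQ| = |88 − 80| = 8.
DWL = ½ · t · |ΔQ| = ½ · 10 · 8 = £40.

Deadweight loss = £40 million.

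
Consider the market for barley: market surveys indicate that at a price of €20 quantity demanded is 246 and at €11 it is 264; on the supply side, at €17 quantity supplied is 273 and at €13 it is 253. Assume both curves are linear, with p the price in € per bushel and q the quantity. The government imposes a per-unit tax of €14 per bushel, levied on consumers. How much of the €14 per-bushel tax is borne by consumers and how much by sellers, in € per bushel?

Consumers bear €10 per bushel; sellers bear €4 per bushel.

Demand slope: (264 − 246)/(11 − 20) = -2, so qd = 286 − 2p.
Supply slope: (253 − 273)/(13 − 17) = 5, so qs = 5p + 188.
Without the tax, 286 − 2p = 5p + 188 gives 7p = 98, so p* = €14 and q* = 258.
With the tax collected from consumers, demand (in seller-price terms) shifts: qd = 286 − 2(p + 14).
Solving gives q = 238 with consumers paying €24 and sellers receiving €10 (the €14 wedge).
Burden on consumers: €10; on sellers: €4. (They sum to €14.)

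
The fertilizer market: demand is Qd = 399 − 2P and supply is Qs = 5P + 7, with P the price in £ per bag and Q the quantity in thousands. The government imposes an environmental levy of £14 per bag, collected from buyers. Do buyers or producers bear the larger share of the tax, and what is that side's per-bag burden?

Without the tax, 399 − 2P = 5P + 7 gives 7P = 392, so P* = £56 and Q* = 287.
With the tax collected from buyers, demand (in seller-price terms) shifts: Qd = 399 − 2(P + 14).
New equilibrium: buyers pay £66, producers receive £52, Q = 267. (Wedge: Pb − Ps = 14.)
Per-bag burden: buyers £10, producers £4.
Buyers take the larger share because demand is less price-elastic here (demand slope 2 vs supply slope 5).
The less price-elastic side of the market bears the larger share of a per-unit tax.

Buyers bear the larger share: £10 per bag.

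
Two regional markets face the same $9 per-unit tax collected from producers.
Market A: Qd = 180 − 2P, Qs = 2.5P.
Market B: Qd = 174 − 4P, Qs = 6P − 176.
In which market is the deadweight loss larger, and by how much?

Market B, by $52.2.

Market A: pre-tax P* = $40, Q* = 100; post-tax Q = 90; deadweight loss = $45.
Market B: pre-tax P* = $35, Q* = 34; post-tax Q = 12.4; deadweight loss = $97.2.
Difference: $45 vs $97.2 → market B is larger by $52.2.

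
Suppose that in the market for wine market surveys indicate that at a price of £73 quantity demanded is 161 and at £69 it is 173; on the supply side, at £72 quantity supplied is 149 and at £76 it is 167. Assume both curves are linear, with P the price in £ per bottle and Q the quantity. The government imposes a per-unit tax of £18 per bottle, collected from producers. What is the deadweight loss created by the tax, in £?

Deadweight loss = £291.6.

Demand slope: (173 − 161)/(69 − 73) = -3, so Qd = 380 − 3P.
Supply slope: (167 − 149)/(76 − 72) = 4.5, so Qs = 4.5P − 175.
Without the tax, 380 − 3P = 4.5P − 175 gives 7.5P = 555, so P* = £74 and Q* = 158.
With the tax collected from producers, supply shifts: Qs = 4.5(P − 18) − 175.
New equilibrium: consumers pay £84.8, producers receive £66.8, Q = 125.6. (Wedge: Pb − Ps = 18.)
Quantity falls by |ΔQ| = |158 − 125.6| = 32.4.
DWL = ½ · t · |ΔQ| = ½ · 18 · 32.4 = £291.6.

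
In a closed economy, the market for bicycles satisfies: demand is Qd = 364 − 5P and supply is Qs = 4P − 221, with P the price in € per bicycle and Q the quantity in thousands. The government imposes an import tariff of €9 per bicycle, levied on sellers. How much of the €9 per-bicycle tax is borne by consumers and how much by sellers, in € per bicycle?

Consumers bear €4 per bicycle; sellers bear €5 per bicycle.

Without the tax, 364 − 5P = 4P − 221 gives 9P = 585, so P* = €65 and Q* = 39.
With the tax collected from sellers, supply shifts: Qs = 4(P − 9) − 221.
Solving gives Q = 19 with consumers paying €69 and sellers receiving €60 (the €9 wedge).
Burden on consumers: €4; on sellers: €5. (They sum to €9.)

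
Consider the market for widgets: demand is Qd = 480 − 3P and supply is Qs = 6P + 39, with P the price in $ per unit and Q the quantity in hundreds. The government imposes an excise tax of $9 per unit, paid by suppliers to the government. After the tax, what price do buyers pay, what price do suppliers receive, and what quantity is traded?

Before the tax: set 480 − 3P = 6P + 39 → P* = $49, Q* = 333.
With the tax collected from suppliers, supply shifts: Qs = 6(P − 9) + 39.
Solving gives Q = 315 with buyers paying $55 and suppliers receiving $46 (the $9 wedge).

Buyers pay $55; suppliers receive $46; quantity = 315.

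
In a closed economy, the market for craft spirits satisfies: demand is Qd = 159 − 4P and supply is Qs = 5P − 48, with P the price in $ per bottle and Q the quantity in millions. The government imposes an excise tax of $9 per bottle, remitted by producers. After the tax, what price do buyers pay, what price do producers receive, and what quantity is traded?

Buyers pay $28; producers receive $19; quantity = 47.

Before the tax: set 159 − 4P = 5P − 48 → P* = $23, Q* = 67.
With the tax collected from producers, supply shifts: Qs = 5(P − 9) − 48.
Solving gives Q = 47 with buyers paying $28 and producers receiving $19 (the $9 wedge).
The less price-elastic side of the market bears the larger share of a per-unit tax.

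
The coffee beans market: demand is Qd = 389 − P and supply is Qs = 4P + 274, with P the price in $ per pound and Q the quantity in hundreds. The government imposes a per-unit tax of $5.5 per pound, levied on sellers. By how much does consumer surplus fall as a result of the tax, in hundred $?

Before the tax: set 389 − P = 4P + 274 → P* = $23, Q* = 366.
With the tax collected from sellers, supply shifts: Qs = 4(P − 5.5) + 274.
Solving gives Q = 361.6 with consumers paying $27.4 and sellers receiving $21.9 (the $5.5 wedge).
ΔCS is the trapezoid between Q = 361.6 and Q = 366 of height $4.4: ½ · (366 + 361.6) · 4.4 = $1600.72.

Consumer surplus falls by $1600.72 hundred.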